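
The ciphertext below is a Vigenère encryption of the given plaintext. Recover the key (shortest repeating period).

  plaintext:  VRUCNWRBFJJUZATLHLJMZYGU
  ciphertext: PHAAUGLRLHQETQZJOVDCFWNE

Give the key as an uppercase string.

  i= 0: P-V = 20 → U
  i= 1: H-R = 16 → Q
  i= 2: A-U =  6 → G
  i= 3: A-C = 24 → Y
  i= 4: U-N =  7 → H
  i= 5: G-W = 10 → K
  i= 6: L-R = 20 → U
  i= 7: R-B = 16 → Q
  i= 8: L-F =  6 → G
  i= 9: H-J = 24 → Y
  i=10: Q-J =  7 → H
  i=11: E-U = 10 → K
  i=12: T-Z = 20 → U
  i=13: Q-A = 16 → Q
  i=14: Z-T =  6 → G
  i=15: J-L = 24 → Y
  i=16: O-H =  7 → H
  i=17: V-L = 10 → K
  i=18: D-J = 20 → U
  i=19: C-M = 16 → Q
  i=20: F-Z =  6 → G
  i=21: W-Y = 24 → Y
  i=22: N-G =  7 → H
  i=23: E-U = 10 → K
  shifts repeat with period 6: UQGYHK

UQGYHK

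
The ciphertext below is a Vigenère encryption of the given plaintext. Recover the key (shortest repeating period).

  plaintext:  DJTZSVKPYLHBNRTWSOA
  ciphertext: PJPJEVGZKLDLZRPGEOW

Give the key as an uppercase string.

  i= 0: P-D = 12 → M
  i= 1: J-J =  0 → A
  i= 2: P-T = 22 → W
  i= 3: J-Z = 10 → K
  i= 4: E-S = 12 → M
  i= 5: V-V =  0 → A
  i= 6: G-K = 22 → W
  i= 7: Z-P = 10 → K
  i= 8: K-Y = 12 → M
  i= 9: L-L =  0 → A
  i=10: D-H = 22 → W
  i=11: L-B = 10 → K
  i=12: Z-N = 12 → M
  i=13: R-R =  0 → A
  i=14: P-T = 22 → W
  i=15: G-W = 10 → K
  i=16: E-S = 12 → M
  i=17: O-O =  0 → A
  i=18: W-A = 22 → W
  shifts repeat with period 4: MAWK

MAWK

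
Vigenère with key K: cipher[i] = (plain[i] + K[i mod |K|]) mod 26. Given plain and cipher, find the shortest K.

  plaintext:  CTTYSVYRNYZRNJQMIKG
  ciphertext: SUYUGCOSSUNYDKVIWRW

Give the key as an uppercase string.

  i= 0: S-C = 16 → Q
  i= 1: U-T =  1 → B
  i= 2: Y-T =  5 → F
  i= 3: U-Y = 22 → W
  i= 4: G-S = 14 → O
  i= 5: C-V =  7 → H
  i= 6: O-Y = 16 → Q
  i= 7: S-R =  1 → B
  i= 8: S-N =  5 → F
  i= 9: U-Y = 22 → W
  i=10: N-Z = 14 → O
  i=11: Y-R =  7 → H
  i=12: D-N = 16 → Q
  i=13: K-J =  1 → B
  i=14: V-Q =  5 → F
  i=15: I-M = 22 → W
  i=16: W-I = 14 → O
  i=17: R-K =  7 → H
  i=18: W-G = 16 → Q
  shifts repeat with period 6: QBFWOH

QBFWOH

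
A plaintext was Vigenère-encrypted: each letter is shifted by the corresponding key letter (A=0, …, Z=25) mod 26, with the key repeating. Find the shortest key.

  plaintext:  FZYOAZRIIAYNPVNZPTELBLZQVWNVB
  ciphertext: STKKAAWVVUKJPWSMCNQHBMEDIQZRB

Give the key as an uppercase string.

NUMWABFN

  i= 0: S-F = 13 → N
  i= 1: T-Z = 20 → U
  i= 2: K-Y = 12 → M
  i= 3: K-O = 22 → W
  i= 4: A-A =  0 → A
  i= 5: A-Z =  1 → B
  i= 6: W-R =  5 → F
  i= 7: V-I = 13 → N
  i= 8: V-I = 13 → N
  i= 9: U-A = 20 → U
  i=10: K-Y = 12 → M
  i=11: J-N = 22 → W
  i=12: P-P =  0 → A
  i=13: W-V =  1 → B
  i=14: S-N =  5 → F
  i=15: M-Z = 13 → N
  i=16: C-P = 13 → N
  i=17: N-T = 20 → U
  i=18: Q-E = 12 → M
  i=19: H-L = 22 → W
  i=20: B-B =  0 → A
  i=21: M-L =  1 → B
  i=22: E-Z =  5 → F
  i=23: D-Q = 13 → N
  i=24: I-V = 13 → N
  i=25: Q-W = 20 → U
  i=26: Z-N = 12 → M
  i=27: R-V = 22 → W
  i=28: B-B =  0 → A
  shifts repeat with period 8: NUMWABFN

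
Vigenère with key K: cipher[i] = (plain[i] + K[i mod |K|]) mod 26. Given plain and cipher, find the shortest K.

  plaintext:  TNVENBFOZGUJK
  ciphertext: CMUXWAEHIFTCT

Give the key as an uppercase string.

  i= 0: C-T =  9 → J
  i= 1: M-N = 25 → Z
  i= 2: U-V = 25 → Z
  i= 3: X-E = 19 → T
  i= 4: W-N =  9 → J
  i= 5: A-B = 25 → Z
  i= 6: E-F = 25 → Z
  i= 7: H-O = 19 → T
  i= 8: I-Z =  9 → J
  i= 9: F-G = 25 → Z
  i=10: T-U = 25 → Z
  i=11: C-J = 19 → T
  i=12: T-K =  9 → J
  shifts repeat with period 4: JZZT

JZZT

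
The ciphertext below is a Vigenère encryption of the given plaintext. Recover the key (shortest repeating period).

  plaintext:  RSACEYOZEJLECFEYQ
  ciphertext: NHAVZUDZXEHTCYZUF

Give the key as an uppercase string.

WPATV

  i= 0: N-R = 22 → W
  i= 1: H-S = 15 → P
  i= 2: A-A =  0 → A
  i= 3: V-C = 19 → T
  i= 4: Z-E = 21 → V
  i= 5: U-Y = 22 → W
  i= 6: D-O = 15 → P
  i= 7: Z-Z =  0 → A
  i= 8: X-E = 19 → T
  i= 9: E-J = 21 → V
  i=10: H-L = 22 → W
  i=11: T-E = 15 → P
  i=12: C-C =  0 → A
  i=13: Y-F = 19 → T
  i=14: Z-E = 21 → V
  i=15: U-Y = 22 → W
  i=16: F-Q = 15 → P
  shifts repeat with period 5: WPATV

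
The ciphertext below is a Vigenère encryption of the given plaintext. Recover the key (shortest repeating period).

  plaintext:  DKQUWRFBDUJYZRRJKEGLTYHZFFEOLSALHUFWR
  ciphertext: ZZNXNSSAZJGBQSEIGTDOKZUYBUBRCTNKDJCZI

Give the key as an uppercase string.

WPXDRBNZ

  i= 0: Z-D = 22 → W
  i= 1: Z-K = 15 → P
  i= 2: N-Q = 23 → X
  i= 3: X-U =  3 → D
  i= 4: N-W = 17 → R
  i= 5: S-R =  1 → B
  i= 6: S-F = 13 → N
  i= 7: A-B = 25 → Z
  i= 8: Z-D = 22 → W
  i= 9: J-U = 15 → P
  i=10: G-J = 23 → X
  i=11: B-Y =  3 → D
  i=12: Q-Z = 17 → R
  i=13: S-R =  1 → B
  i=14: E-R = 13 → N
  i=15: I-J = 25 → Z
  i=16: G-K = 22 → W
  i=17: T-E = 15 → P
  i=18: D-G = 23 → X
  i=19: O-L =  3 → D
  i=20: K-T = 17 → R
  i=21: Z-Y =  1 → B
  i=22: U-H = 13 → N
  i=23: Y-Z = 25 → Z
  i=24: B-F = 22 → W
  i=25: U-F = 15 → P
  i=26: B-E = 23 → X
  i=27: R-O =  3 → D
  i=28: C-L = 17 → R
  i=29: T-S =  1 → B
  i=30: N-A = 13 → N
  i=31: K-L = 25 → Z
  i=32: D-H = 22 → W
  i=33: J-U = 15 → P
  i=34: C-F = 23 → X
  i=35: Z-W =  3 → D
  i=36: I-R = 17 → R
  shifts repeat with period 8: WPXDRBNZ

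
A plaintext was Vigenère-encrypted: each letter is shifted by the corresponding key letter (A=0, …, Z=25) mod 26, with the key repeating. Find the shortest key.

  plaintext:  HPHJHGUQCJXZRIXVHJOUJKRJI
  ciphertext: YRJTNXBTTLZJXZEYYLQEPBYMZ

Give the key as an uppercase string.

  i= 0: Y-H = 17 → R
  i= 1: R-P =  2 → C
  i= 2: J-H =  2 → C
  i= 3: T-J = 10 → K
  i= 4: N-H =  6 → G
  i= 5: X-G = 17 → R
  i= 6: B-U =  7 → H
  i= 7: T-Q =  3 → D
  i= 8: T-C = 17 → R
  i= 9: L-J =  2 → C
  i=10: Z-X =  2 → C
  i=11: J-Z = 10 → K
  i=12: X-R =  6 → G
  i=13: Z-I = 17 → R
  i=14: E-X =  7 → H
  i=15: Y-V =  3 → D
  i=16: Y-H = 17 → R
  i=17: L-J =  2 → C
  i=18: Q-O =  2 → C
  i=19: E-U = 10 → K
  i=20: P-J =  6 → G
  i=21: B-K = 17 → R
  i=22: Y-R =  7 → H
  i=23: M-J =  3 → D
  i=24: Z-I = 17 → R
  shifts repeat with period 8: RCCKGRHD

RCCKGRHD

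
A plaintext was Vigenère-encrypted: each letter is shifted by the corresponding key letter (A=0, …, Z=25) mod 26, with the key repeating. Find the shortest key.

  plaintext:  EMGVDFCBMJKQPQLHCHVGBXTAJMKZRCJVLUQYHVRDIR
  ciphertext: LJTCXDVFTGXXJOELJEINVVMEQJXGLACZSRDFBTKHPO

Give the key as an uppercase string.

  i= 0: L-E =  7 → H
  i= 1: J-M = 23 → X
  i= 2: T-G = 13 → N
  i= 3: C-V =  7 → H
  i= 4: X-D = 20 → U
  i= 5: D-F = 24 → Y
  i= 6: V-C = 19 → T
  i= 7: F-B =  4 → E
  i= 8: T-M =  7 → H
  i= 9: G-J = 23 → X
  i=10: X-K = 13 → N
  i=11: X-Q =  7 → H
  i=12: J-P = 20 → U
  i=13: O-Q = 24 → Y
  i=14: E-L = 19 → T
  i=15: L-H =  4 → E
  i=16: J-C =  7 → H
  i=17: E-H = 23 → X
  i=18: I-V = 13 → N
  i=19: N-G =  7 → H
  i=20: V-B = 20 → U
  i=21: V-X = 24 → Y
  i=22: M-T = 19 → T
  i=23: E-A =  4 → E
  i=24: Q-J =  7 → H
  i=25: J-M = 23 → X
  i=26: X-K = 13 → N
  i=27: G-Z =  7 → H
  i=28: L-R = 20 → U
  i=29: A-C = 24 → Y
  i=30: C-J = 19 → T
  i=31: Z-V =  4 → E
  i=32: S-L =  7 → H
  i=33: R-U = 23 → X
  i=34: D-Q = 13 → N
  i=35: F-Y =  7 → H
  i=36: B-H = 20 → U
  i=37: T-V = 24 → Y
  i=38: K-R = 19 → T
  i=39: H-D =  4 → E
  i=40: P-I =  7 → H
  i=41: O-R = 23 → X
  shifts repeat with period 8: HXNHUYTE

HXNHUYTE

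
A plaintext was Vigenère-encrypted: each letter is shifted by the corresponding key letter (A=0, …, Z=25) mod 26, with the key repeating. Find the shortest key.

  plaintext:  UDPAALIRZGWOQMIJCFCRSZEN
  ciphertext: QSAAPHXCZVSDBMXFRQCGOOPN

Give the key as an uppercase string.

  i= 0: Q-U = 22 → W
  i= 1: S-D = 15 → P
  i= 2: A-P = 11 → L
  i= 3: A-A =  0 → A
  i= 4: P-A = 15 → P
  i= 5: H-L = 22 → W
  i= 6: X-I = 15 → P
  i= 7: C-R = 11 → L
  i= 8: Z-Z =  0 → A
  i= 9: V-G = 15 → P
  i=10: S-W = 22 → W
  i=11: D-O = 15 → P
  i=12: B-Q = 11 → L
  i=13: M-M =  0 → A
  i=14: X-I = 15 → P
  i=15: F-J = 22 → W
  i=16: R-C = 15 → P
  i=17: Q-F = 11 → L
  i=18: C-C =  0 → A
  i=19: G-R = 15 → P
  i=20: O-S = 22 → W
  i=21: O-Z = 15 → P
  i=22: P-E = 11 → L
  i=23: N-N =  0 → A
  shifts repeat with period 5: WPLAP

WPLAP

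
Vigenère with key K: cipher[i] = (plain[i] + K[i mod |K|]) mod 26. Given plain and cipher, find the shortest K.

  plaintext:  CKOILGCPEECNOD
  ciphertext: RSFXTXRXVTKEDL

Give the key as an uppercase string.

  i= 0: R-C = 15 → P
  i= 1: S-K =  8 → I
  i= 2: F-O = 17 → R
  i= 3: X-I = 15 → P
  i= 4: T-L =  8 → I
  i= 5: X-G = 17 → R
  i= 6: R-C = 15 → P
  i= 7: X-P =  8 → I
  i= 8: V-E = 17 → R
  i= 9: T-E = 15 → P
  i=10: K-C =  8 → I
  i=11: E-N = 17 → R
  i=12: D-O = 15 → P
  i=13: L-D =  8 → I
  shifts repeat with period 3: PIR

PIR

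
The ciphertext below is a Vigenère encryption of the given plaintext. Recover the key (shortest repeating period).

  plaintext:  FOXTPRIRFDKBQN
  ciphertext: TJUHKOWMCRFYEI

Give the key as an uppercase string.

OVX

  i= 0: T-F = 14 → O
  i= 1: J-O = 21 → V
  i= 2: U-X = 23 → X
  i= 3: H-T = 14 → O
  i= 4: K-P = 21 → V
  i= 5: O-R = 23 → X
  i= 6: W-I = 14 → O
  i= 7: M-R = 21 → V
  i= 8: C-F = 23 → X
  i= 9: R-D = 14 → O
  i=10: F-K = 21 → V
  i=11: Y-B = 23 → X
  i=12: E-Q = 14 → O
  i=13: I-N = 21 → V
  shifts repeat with period 3: OVX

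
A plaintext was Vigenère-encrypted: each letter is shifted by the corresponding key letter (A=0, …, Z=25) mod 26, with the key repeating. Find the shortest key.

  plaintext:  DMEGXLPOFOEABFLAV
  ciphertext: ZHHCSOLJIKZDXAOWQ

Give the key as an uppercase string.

  i= 0: Z-D = 22 → W
  i= 1: H-M = 21 → V
  i= 2: H-E =  3 → D
  i= 3: C-G = 22 → W
  i= 4: S-X = 21 → V
  i= 5: O-L =  3 → D
  i= 6: L-P = 22 → W
  i= 7: J-O = 21 → V
  i= 8: I-F =  3 → D
  i= 9: K-O = 22 → W
  i=10: Z-E = 21 → V
  i=11: D-A =  3 → D
  i=12: X-B = 22 → W
  i=13: A-F = 21 → V
  i=14: O-L =  3 → D
  i=15: W-A = 22 → W
  i=16: Q-V = 21 → V
  shifts repeat with period 3: WVD

WVD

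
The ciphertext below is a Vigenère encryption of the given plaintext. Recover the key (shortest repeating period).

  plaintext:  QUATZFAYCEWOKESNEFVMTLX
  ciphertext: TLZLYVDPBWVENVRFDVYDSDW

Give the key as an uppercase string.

DRZSZQ

  i= 0: T-Q =  3 → D
  i= 1: L-U = 17 → R
  i= 2: Z-A = 25 → Z
  i= 3: L-T = 18 → S
  i= 4: Y-Z = 25 → Z
  i= 5: V-F = 16 → Q
  i= 6: D-A =  3 → D
  i= 7: P-Y = 17 → R
  i= 8: B-C = 25 → Z
  i= 9: W-E = 18 → S
  i=10: V-W = 25 → Z
  i=11: E-O = 16 → Q
  i=12: N-K =  3 → D
  i=13: V-E = 17 → R
  i=14: R-S = 25 → Z
  i=15: F-N = 18 → S
  i=16: D-E = 25 → Z
  i=17: V-F = 16 → Q
  i=18: Y-V =  3 → D
  i=19: D-M = 17 → R
  i=20: S-T = 25 → Z
  i=21: D-L = 18 → S
  i=22: W-X = 25 → Z
  shifts repeat with period 6: DRZSZQ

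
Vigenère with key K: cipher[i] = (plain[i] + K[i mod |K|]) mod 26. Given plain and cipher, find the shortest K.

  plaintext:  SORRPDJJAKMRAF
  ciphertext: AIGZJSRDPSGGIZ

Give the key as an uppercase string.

  i= 0: A-S =  8 → I
  i= 1: I-O = 20 → U
  i= 2: G-R = 15 → P
  i= 3: Z-R =  8 → I
  i= 4: J-P = 20 → U
  i= 5: S-D = 15 → P
  i= 6: R-J =  8 → I
  i= 7: D-J = 20 → U
  i= 8: P-A = 15 → P
  i= 9: S-K =  8 → I
  i=10: G-M = 20 → U
  i=11: G-R = 15 → P
  i=12: I-A =  8 → I
  i=13: Z-F = 20 → U
  shifts repeat with period 3: IUP

IUP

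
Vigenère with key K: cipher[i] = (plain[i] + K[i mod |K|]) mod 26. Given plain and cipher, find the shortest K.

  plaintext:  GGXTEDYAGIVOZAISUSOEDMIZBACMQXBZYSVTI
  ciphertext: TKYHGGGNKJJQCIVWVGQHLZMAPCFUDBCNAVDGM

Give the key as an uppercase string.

NEBOCDI

  i= 0: T-G = 13 → N
  i= 1: K-G =  4 → E
  i= 2: Y-X =  1 → B
  i= 3: H-T = 14 → O
  i= 4: G-E =  2 → C
  i= 5: G-D =  3 → D
  i= 6: G-Y =  8 → I
  i= 7: N-A = 13 → N
  i= 8: K-G =  4 → E
  i= 9: J-I =  1 → B
  i=10: J-V = 14 → O
  i=11: Q-O =  2 → C
  i=12: C-Z =  3 → D
  i=13: I-A =  8 → I
  i=14: V-I = 13 → N
  i=15: W-S =  4 → E
  i=16: V-U =  1 → B
  i=17: G-S = 14 → O
  i=18: Q-O =  2 → C
  i=19: H-E =  3 → D
  i=20: L-D =  8 → I
  i=21: Z-M = 13 → N
  i=22: M-I =  4 → E
  i=23: A-Z =  1 → B
  i=24: P-B = 14 → O
  i=25: C-A =  2 → C
  i=26: F-C =  3 → D
  i=27: U-M =  8 → I
  i=28: D-Q = 13 → N
  i=29: B-X =  4 → E
  i=30: C-B =  1 → B
  i=31: N-Z = 14 → O
  i=32: A-Y =  2 → C
  i=33: V-S =  3 → D
  i=34: D-V =  8 → I
  i=35: G-T = 13 → N
  i=36: M-I =  4 → E
  shifts repeat with period 7: NEBOCDI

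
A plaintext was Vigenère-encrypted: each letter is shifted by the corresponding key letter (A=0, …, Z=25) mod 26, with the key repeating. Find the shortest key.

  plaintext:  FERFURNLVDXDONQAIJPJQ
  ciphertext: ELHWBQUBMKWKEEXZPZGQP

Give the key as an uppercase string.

  i= 0: E-F = 25 → Z
  i= 1: L-E =  7 → H
  i= 2: H-R = 16 → Q
  i= 3: W-F = 17 → R
  i= 4: B-U =  7 → H
  i= 5: Q-R = 25 → Z
  i= 6: U-N =  7 → H
  i= 7: B-L = 16 → Q
  i= 8: M-V = 17 → R
  i= 9: K-D =  7 → H
  i=10: W-X = 25 → Z
  i=11: K-D =  7 → H
  i=12: E-O = 16 → Q
  i=13: E-N = 17 → R
  i=14: X-Q =  7 → H
  i=15: Z-A = 25 → Z
  i=16: P-I =  7 → H
  i=17: Z-J = 16 → Q
  i=18: G-P = 17 → R
  i=19: Q-J =  7 → H
  i=20: P-Q = 25 → Z
  shifts repeat with period 5: ZHQRH

ZHQRH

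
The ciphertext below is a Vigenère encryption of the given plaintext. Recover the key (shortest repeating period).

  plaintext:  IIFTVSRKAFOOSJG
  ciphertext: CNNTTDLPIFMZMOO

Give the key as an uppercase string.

UFIAYL

  i= 0: C-I = 20 → U
  i= 1: N-I =  5 → F
  i= 2: N-F =  8 → I
  i= 3: T-T =  0 → A
  i= 4: T-V = 24 → Y
  i= 5: D-S = 11 → L
  i= 6: L-R = 20 → U
  i= 7: P-K =  5 → F
  i= 8: I-A =  8 → I
  i= 9: F-F =  0 → A
  i=10: M-O = 24 → Y
  i=11: Z-O = 11 → L
  i=12: M-S = 20 → U
  i=13: O-J =  5 → F
  i=14: O-G =  8 → I
  shifts repeat with period 6: UFIAYL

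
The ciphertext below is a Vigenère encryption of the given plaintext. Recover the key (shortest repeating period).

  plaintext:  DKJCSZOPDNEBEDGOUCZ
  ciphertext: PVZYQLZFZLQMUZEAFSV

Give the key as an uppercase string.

  i= 0: P-D = 12 → M
  i= 1: V-K = 11 → L
  i= 2: Z-J = 16 → Q
  i= 3: Y-C = 22 → W
  i= 4: Q-S = 24 → Y
  i= 5: L-Z = 12 → M
  i= 6: Z-O = 11 → L
  i= 7: F-P = 16 → Q
  i= 8: Z-D = 22 → W
  i= 9: L-N = 24 → Y
  i=10: Q-E = 12 → M
  i=11: M-B = 11 → L
  i=12: U-E = 16 → Q
  i=13: Z-D = 22 → W
  i=14: E-G = 24 → Y
  i=15: A-O = 12 → M
  i=16: F-U = 11 → L
  i=17: S-C = 16 → Q
  i=18: V-Z = 22 → W
  shifts repeat with period 5: MLQWY

MLQWY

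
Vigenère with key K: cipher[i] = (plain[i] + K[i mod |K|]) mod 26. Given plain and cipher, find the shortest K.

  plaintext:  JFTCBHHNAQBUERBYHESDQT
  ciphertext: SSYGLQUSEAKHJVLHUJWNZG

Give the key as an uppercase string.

  i= 0: S-J =  9 → J
  i= 1: S-F = 13 → N
  i= 2: Y-T =  5 → F
  i= 3: G-C =  4 → E
  i= 4: L-B = 10 → K
  i= 5: Q-H =  9 → J
  i= 6: U-H = 13 → N
  i= 7: S-N =  5 → F
  i= 8: E-A =  4 → E
  i= 9: A-Q = 10 → K
  i=10: K-B =  9 → J
  i=11: H-U = 13 → N
  i=12: J-E =  5 → F
  i=13: V-R =  4 → E
  i=14: L-B = 10 → K
  i=15: H-Y =  9 → J
  i=16: U-H = 13 → N
  i=17: J-E =  5 → F
  i=18: W-S =  4 → E
  i=19: N-D = 10 → K
  i=20: Z-Q =  9 → J
  i=21: G-T = 13 → N
  shifts repeat with period 5: JNFEK

JNFEK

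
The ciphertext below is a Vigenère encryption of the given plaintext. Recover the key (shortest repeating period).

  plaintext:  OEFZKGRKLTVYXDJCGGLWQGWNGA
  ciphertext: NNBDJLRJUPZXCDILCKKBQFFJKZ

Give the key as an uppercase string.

  i= 0: N-O = 25 → Z
  i= 1: N-E =  9 → J
  i= 2: B-F = 22 → W
  i= 3: D-Z =  4 → E
  i= 4: J-K = 25 → Z
  i= 5: L-G =  5 → F
  i= 6: R-R =  0 → A
  i= 7: J-K = 25 → Z
  i= 8: U-L =  9 → J
  i= 9: P-T = 22 → W
  i=10: Z-V =  4 → E
  i=11: X-Y = 25 → Z
  i=12: C-X =  5 → F
  i=13: D-D =  0 → A
  i=14: I-J = 25 → Z
  i=15: L-C =  9 → J
  i=16: C-G = 22 → W
  i=17: K-G =  4 → E
  i=18: K-L = 25 → Z
  i=19: B-W =  5 → F
  i=20: Q-Q =  0 → A
  i=21: F-G = 25 → Z
  i=22: F-W =  9 → J
  i=23: J-N = 22 → W
  i=24: K-G =  4 → E
  i=25: Z-A = 25 → Z
  shifts repeat with period 7: ZJWEZFA

ZJWEZFA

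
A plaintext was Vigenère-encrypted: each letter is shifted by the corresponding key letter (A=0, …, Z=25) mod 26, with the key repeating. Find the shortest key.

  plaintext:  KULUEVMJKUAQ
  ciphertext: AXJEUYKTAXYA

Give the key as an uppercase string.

  i= 0: A-K = 16 → Q
  i= 1: X-U =  3 → D
  i= 2: J-L = 24 → Y
  i= 3: E-U = 10 → K
  i= 4: U-E = 16 → Q
  i= 5: Y-V =  3 → D
  i= 6: K-M = 24 → Y
  i= 7: T-J = 10 → K
  i= 8: A-K = 16 → Q
  i= 9: X-U =  3 → D
  i=10: Y-A = 24 → Y
  i=11: A-Q = 10 → K
  shifts repeat with period 4: QDYK

QDYK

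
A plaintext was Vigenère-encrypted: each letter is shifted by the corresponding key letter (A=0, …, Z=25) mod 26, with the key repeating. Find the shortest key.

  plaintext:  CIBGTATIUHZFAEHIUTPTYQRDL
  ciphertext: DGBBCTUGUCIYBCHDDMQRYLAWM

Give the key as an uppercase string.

BYAVJT

  i= 0: D-C =  1 → B
  i= 1: G-I = 24 → Y
  i= 2: B-B =  0 → A
  i= 3: B-G = 21 → V
  i= 4: C-T =  9 → J
  i= 5: T-A = 19 → T
  i= 6: U-T =  1 → B
  i= 7: G-I = 24 → Y
  i= 8: U-U =  0 → A
  i= 9: C-H = 21 → V
  i=10: I-Z =  9 → J
  i=11: Y-F = 19 → T
  i=12: B-A =  1 → B
  i=13: C-E = 24 → Y
  i=14: H-H =  0 → A
  i=15: D-I = 21 → V
  i=16: D-U =  9 → J
  i=17: M-T = 19 → T
  i=18: Q-P =  1 → B
  i=19: R-T = 24 → Y
  i=20: Y-Y =  0 → A
  i=21: L-Q = 21 → V
  i=22: A-R =  9 → J
  i=23: W-D = 19 → T
  i=24: M-L =  1 → B
  shifts repeat with period 6: BYAVJT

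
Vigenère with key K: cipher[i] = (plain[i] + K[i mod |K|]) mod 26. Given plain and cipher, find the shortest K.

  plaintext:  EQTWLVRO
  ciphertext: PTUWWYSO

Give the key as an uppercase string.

LDBA

  i= 0: P-E = 11 → L
  i= 1: T-Q =  3 → D
  i= 2: U-T =  1 → B
  i= 3: W-W =  0 → A
  i= 4: W-L = 11 → L
  i= 5: Y-V =  3 → D
  i= 6: S-R =  1 → B
  i= 7: O-O =  0 → A
  shifts repeat with period 4: LDBA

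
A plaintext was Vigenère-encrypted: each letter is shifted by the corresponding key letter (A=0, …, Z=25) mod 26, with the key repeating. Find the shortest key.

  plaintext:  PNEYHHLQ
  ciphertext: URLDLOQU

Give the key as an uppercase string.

FEH

  i= 0: U-P =  5 → F
  i= 1: R-N =  4 → E
  i= 2: L-E =  7 → H
  i= 3: D-Y =  5 → F
  i= 4: L-H =  4 → E
  i= 5: O-H =  7 → H
  i= 6: Q-L =  5 → F
  i= 7: U-Q =  4 → E
  shifts repeat with period 3: FEH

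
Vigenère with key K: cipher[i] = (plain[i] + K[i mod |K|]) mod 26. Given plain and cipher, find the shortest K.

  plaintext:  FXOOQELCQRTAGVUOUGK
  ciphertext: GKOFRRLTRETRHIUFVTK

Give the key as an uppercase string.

  i= 0: G-F =  1 → B
  i= 1: K-X = 13 → N
  i= 2: O-O =  0 → A
  i= 3: F-O = 17 → R
  i= 4: R-Q =  1 → B
  i= 5: R-E = 13 → N
  i= 6: L-L =  0 → A
  i= 7: T-C = 17 → R
  i= 8: R-Q =  1 → B
  i= 9: E-R = 13 → N
  i=10: T-T =  0 → A
  i=11: R-A = 17 → R
  i=12: H-G =  1 → B
  i=13: I-V = 13 → N
  i=14: U-U =  0 → A
  i=15: F-O = 17 → R
  i=16: V-U =  1 → B
  i=17: T-G = 13 → N
  i=18: K-K =  0 → A
  shifts repeat with period 4: BNAR

BNAR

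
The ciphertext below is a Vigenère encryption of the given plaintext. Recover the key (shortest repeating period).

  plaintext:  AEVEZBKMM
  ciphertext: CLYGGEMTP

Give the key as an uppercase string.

  i= 0: C-A =  2 → C
  i= 1: L-E =  7 → H
  i= 2: Y-V =  3 → D
  i= 3: G-E =  2 → C
  i= 4: G-Z =  7 → H
  i= 5: E-B =  3 → D
  i= 6: M-K =  2 → C
  i= 7: T-M =  7 → H
  i= 8: P-M =  3 → D
  shifts repeat with period 3: CHD

CHD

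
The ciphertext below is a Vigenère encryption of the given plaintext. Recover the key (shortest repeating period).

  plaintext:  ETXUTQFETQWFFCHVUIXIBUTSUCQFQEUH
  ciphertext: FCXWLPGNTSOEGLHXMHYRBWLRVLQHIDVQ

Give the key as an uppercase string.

BJACSZ

  i= 0: F-E =  1 → B
  i= 1: C-T =  9 → J
  i= 2: X-X =  0 → A
  i= 3: W-U =  2 → C
  i= 4: L-T = 18 → S
  i= 5: P-Q = 25 → Z
  i= 6: G-F =  1 → B
  i= 7: N-E =  9 → J
  i= 8: T-T =  0 → A
  i= 9: S-Q =  2 → C
  i=10: O-W = 18 → S
  i=11: E-F = 25 → Z
  i=12: G-F =  1 → B
  i=13: L-C =  9 → J
  i=14: H-H =  0 → A
  i=15: X-V =  2 → C
  i=16: M-U = 18 → S
  i=17: H-I = 25 → Z
  i=18: Y-X =  1 → B
  i=19: R-I =  9 → J
  i=20: B-B =  0 → A
  i=21: W-U =  2 → C
  i=22: L-T = 18 → S
  i=23: R-S = 25 → Z
  i=24: V-U =  1 → B
  i=25: L-C =  9 → J
  i=26: Q-Q =  0 → A
  i=27: H-F =  2 → C
  i=28: I-Q = 18 → S
  i=29: D-E = 25 → Z
  i=30: V-U =  1 → B
  i=31: Q-H =  9 → J
  shifts repeat with period 6: BJACSZ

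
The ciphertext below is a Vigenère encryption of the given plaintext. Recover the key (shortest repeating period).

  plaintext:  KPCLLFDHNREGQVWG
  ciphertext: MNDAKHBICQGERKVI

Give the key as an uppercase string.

CYBPZ

  i= 0: M-K =  2 → C
  i= 1: N-P = 24 → Y
  i= 2: D-C =  1 → B
  i= 3: A-L = 15 → P
  i= 4: K-L = 25 → Z
  i= 5: H-F =  2 → C
  i= 6: B-D = 24 → Y
  i= 7: I-H =  1 → B
  i= 8: C-N = 15 → P
  i= 9: Q-R = 25 → Z
  i=10: G-E =  2 → C
  i=11: E-G = 24 → Y
  i=12: R-Q =  1 → B
  i=13: K-V = 15 → P
  i=14: V-W = 25 → Z
  i=15: I-G =  2 → C
  shifts repeat with period 5: CYBPZ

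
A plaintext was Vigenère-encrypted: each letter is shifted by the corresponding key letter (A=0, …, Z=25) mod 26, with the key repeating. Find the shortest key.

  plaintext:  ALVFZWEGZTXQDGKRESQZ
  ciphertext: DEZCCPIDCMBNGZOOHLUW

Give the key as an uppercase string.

  i= 0: D-A =  3 → D
  i= 1: E-L = 19 → T
  i= 2: Z-V =  4 → E
  i= 3: C-F = 23 → X
  i= 4: C-Z =  3 → D
  i= 5: P-W = 19 → T
  i= 6: I-E =  4 → E
  i= 7: D-G = 23 → X
  i= 8: C-Z =  3 → D
  i= 9: M-T = 19 → T
  i=10: B-X =  4 → E
  i=11: N-Q = 23 → X
  i=12: G-D =  3 → D
  i=13: Z-G = 19 → T
  i=14: O-K =  4 → E
  i=15: O-R = 23 → X
  i=16: H-E =  3 → D
  i=17: L-S = 19 → T
  i=18: U-Q =  4 → E
  i=19: W-Z = 23 → X
  shifts repeat with period 4: DTEX

DTEX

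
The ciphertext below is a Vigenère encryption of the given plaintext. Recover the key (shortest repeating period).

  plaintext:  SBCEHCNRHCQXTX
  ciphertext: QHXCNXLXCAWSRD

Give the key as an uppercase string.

  i= 0: Q-S = 24 → Y
  i= 1: H-B =  6 → G
  i= 2: X-C = 21 → V
  i= 3: C-E = 24 → Y
  i= 4: N-H =  6 → G
  i= 5: X-C = 21 → V
  i= 6: L-N = 24 → Y
  i= 7: X-R =  6 → G
  i= 8: C-H = 21 → V
  i= 9: A-C = 24 → Y
  i=10: W-Q =  6 → G
  i=11: S-X = 21 → V
  i=12: R-T = 24 → Y
  i=13: D-X =  6 → G
  shifts repeat with period 3: YGV

YGV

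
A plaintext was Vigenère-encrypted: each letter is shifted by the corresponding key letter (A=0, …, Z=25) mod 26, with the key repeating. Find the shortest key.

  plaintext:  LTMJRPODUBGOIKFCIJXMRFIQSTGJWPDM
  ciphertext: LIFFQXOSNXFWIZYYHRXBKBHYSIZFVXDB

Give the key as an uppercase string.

  i= 0: L-L =  0 → A
  i= 1: I-T = 15 → P
  i= 2: F-M = 19 → T
  i= 3: F-J = 22 → W
  i= 4: Q-R = 25 → Z
  i= 5: X-P =  8 → I
  i= 6: O-O =  0 → A
  i= 7: S-D = 15 → P
  i= 8: N-U = 19 → T
  i= 9: X-B = 22 → W
  i=10: F-G = 25 → Z
  i=11: W-O =  8 → I
  i=12: I-I =  0 → A
  i=13: Z-K = 15 → P
  i=14: Y-F = 19 → T
  i=15: Y-C = 22 → W
  i=16: H-I = 25 → Z
  i=17: R-J =  8 → I
  i=18: X-X =  0 → A
  i=19: B-M = 15 → P
  i=20: K-R = 19 → T
  i=21: B-F = 22 → W
  i=22: H-I = 25 → Z
  i=23: Y-Q =  8 → I
  i=24: S-S =  0 → A
  i=25: I-T = 15 → P
  i=26: Z-G = 19 → T
  i=27: F-J = 22 → W
  i=28: V-W = 25 → Z
  i=29: X-P =  8 → I
  i=30: D-D =  0 → A
  i=31: B-M = 15 → P
  shifts repeat with period 6: APTWZI

APTWZI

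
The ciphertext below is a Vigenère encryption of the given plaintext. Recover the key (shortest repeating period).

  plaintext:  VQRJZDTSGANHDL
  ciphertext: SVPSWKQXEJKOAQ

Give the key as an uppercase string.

  i= 0: S-V = 23 → X
  i= 1: V-Q =  5 → F
  i= 2: P-R = 24 → Y
  i= 3: S-J =  9 → J
  i= 4: W-Z = 23 → X
  i= 5: K-D =  7 → H
  i= 6: Q-T = 23 → X
  i= 7: X-S =  5 → F
  i= 8: E-G = 24 → Y
  i= 9: J-A =  9 → J
  i=10: K-N = 23 → X
  i=11: O-H =  7 → H
  i=12: A-D = 23 → X
  i=13: Q-L =  5 → F
  shifts repeat with period 6: XFYJXH

XFYJXH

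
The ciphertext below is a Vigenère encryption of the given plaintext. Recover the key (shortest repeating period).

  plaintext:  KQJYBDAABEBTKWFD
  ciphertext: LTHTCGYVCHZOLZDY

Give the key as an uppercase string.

  i= 0: L-K =  1 → B
  i= 1: T-Q =  3 → D
  i= 2: H-J = 24 → Y
  i= 3: T-Y = 21 → V
  i= 4: C-B =  1 → B
  i= 5: G-D =  3 → D
  i= 6: Y-A = 24 → Y
  i= 7: V-A = 21 → V
  i= 8: C-B =  1 → B
  i= 9: H-E =  3 → D
  i=10: Z-B = 24 → Y
  i=11: O-T = 21 → V
  i=12: L-K =  1 → B
  i=13: Z-W =  3 → D
  i=14: D-F = 24 → Y
  i=15: Y-D = 21 → V
  shifts repeat with period 4: BDYV

BDYV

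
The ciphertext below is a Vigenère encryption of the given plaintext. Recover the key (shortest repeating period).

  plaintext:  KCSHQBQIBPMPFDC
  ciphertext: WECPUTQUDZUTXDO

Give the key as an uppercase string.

MCKIESA

  i= 0: W-K = 12 → M
  i= 1: E-C =  2 → C
  i= 2: C-S = 10 → K
  i= 3: P-H =  8 → I
  i= 4: U-Q =  4 → E
  i= 5: T-B = 18 → S
  i= 6: Q-Q =  0 → A
  i= 7: U-I = 12 → M
  i= 8: D-B =  2 → C
  i= 9: Z-P = 10 → K
  i=10: U-M =  8 → I
  i=11: T-P =  4 → E
  i=12: X-F = 18 → S
  i=13: D-D =  0 → A
  i=14: O-C = 12 → M
  shifts repeat with period 7: MCKIESA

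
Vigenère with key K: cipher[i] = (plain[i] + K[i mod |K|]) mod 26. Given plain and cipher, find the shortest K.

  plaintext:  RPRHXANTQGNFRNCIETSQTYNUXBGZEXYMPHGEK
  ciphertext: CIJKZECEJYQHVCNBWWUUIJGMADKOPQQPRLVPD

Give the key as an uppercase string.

  i= 0: C-R = 11 → L
  i= 1: I-P = 19 → T
  i= 2: J-R = 18 → S
  i= 3: K-H =  3 → D
  i= 4: Z-X =  2 → C
  i= 5: E-A =  4 → E
  i= 6: C-N = 15 → P
  i= 7: E-T = 11 → L
  i= 8: J-Q = 19 → T
  i= 9: Y-G = 18 → S
  i=10: Q-N =  3 → D
  i=11: H-F =  2 → C
  i=12: V-R =  4 → E
  i=13: C-N = 15 → P
  i=14: N-C = 11 → L
  i=15: B-I = 19 → T
  i=16: W-E = 18 → S
  i=17: W-T =  3 → D
  i=18: U-S =  2 → C
  i=19: U-Q =  4 → E
  i=20: I-T = 15 → P
  i=21: J-Y = 11 → L
  i=22: G-N = 19 → T
  i=23: M-U = 18 → S
  i=24: A-X =  3 → D
  i=25: D-B =  2 → C
  i=26: K-G =  4 → E
  i=27: O-Z = 15 → P
  i=28: P-E = 11 → L
  i=29: Q-X = 19 → T
  i=30: Q-Y = 18 → S
  i=31: P-M =  3 → D
  i=32: R-P =  2 → C
  i=33: L-H =  4 → E
  i=34: V-G = 15 → P
  i=35: P-E = 11 → L
  i=36: D-K = 19 → T
  shifts repeat with period 7: LTSDCEP

LTSDCEP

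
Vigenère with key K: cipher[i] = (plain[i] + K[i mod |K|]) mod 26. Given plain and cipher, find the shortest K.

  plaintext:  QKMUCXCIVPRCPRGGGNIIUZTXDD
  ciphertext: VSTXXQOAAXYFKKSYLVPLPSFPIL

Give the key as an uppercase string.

  i= 0: V-Q =  5 → F
  i= 1: S-K =  8 → I
  i= 2: T-M =  7 → H
  i= 3: X-U =  3 → D
  i= 4: X-C = 21 → V
  i= 5: Q-X = 19 → T
  i= 6: O-C = 12 → M
  i= 7: A-I = 18 → S
  i= 8: A-V =  5 → F
  i= 9: X-P =  8 → I
  i=10: Y-R =  7 → H
  i=11: F-C =  3 → D
  i=12: K-P = 21 → V
  i=13: K-R = 19 → T
  i=14: S-G = 12 → M
  i=15: Y-G = 18 → S
  i=16: L-G =  5 → F
  i=17: V-N =  8 → I
  i=18: P-I =  7 → H
  i=19: L-I =  3 → D
  i=20: P-U = 21 → V
  i=21: S-Z = 19 → T
  i=22: F-T = 12 → M
  i=23: P-X = 18 → S
  i=24: I-D =  5 → F
  i=25: L-D =  8 → I
  shifts repeat with period 8: FIHDVTMS

FIHDVTMS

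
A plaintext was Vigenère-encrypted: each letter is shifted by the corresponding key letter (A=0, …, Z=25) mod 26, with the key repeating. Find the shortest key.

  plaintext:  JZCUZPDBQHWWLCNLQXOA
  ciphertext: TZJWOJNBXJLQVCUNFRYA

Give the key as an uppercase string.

  i= 0: T-J = 10 → K
  i= 1: Z-Z =  0 → A
  i= 2: J-C =  7 → H
  i= 3: W-U =  2 → C
  i= 4: O-Z = 15 → P
  i= 5: J-P = 20 → U
  i= 6: N-D = 10 → K
  i= 7: B-B =  0 → A
  i= 8: X-Q =  7 → H
  i= 9: J-H =  2 → C
  i=10: L-W = 15 → P
  i=11: Q-W = 20 → U
  i=12: V-L = 10 → K
  i=13: C-C =  0 → A
  i=14: U-N =  7 → H
  i=15: N-L =  2 → C
  i=16: F-Q = 15 → P
  i=17: R-X = 20 → U
  i=18: Y-O = 10 → K
  i=19: A-A =  0 → A
  shifts repeat with period 6: KAHCPU

KAHCPU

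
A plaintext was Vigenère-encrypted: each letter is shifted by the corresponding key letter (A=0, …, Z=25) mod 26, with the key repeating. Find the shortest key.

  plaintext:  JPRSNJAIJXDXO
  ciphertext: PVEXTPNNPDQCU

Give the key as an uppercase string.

GGNF

  i= 0: P-J =  6 → G
  i= 1: V-P =  6 → G
  i= 2: E-R = 13 → N
  i= 3: X-S =  5 → F
  i= 4: T-N =  6 → G
  i= 5: P-J =  6 → G
  i= 6: N-A = 13 → N
  i= 7: N-I =  5 → F
  i= 8: P-J =  6 → G
  i= 9: D-X =  6 → G
  i=10: Q-D = 13 → N
  i=11: C-X =  5 → F
  i=12: U-O =  6 → G
  shifts repeat with period 4: GGNF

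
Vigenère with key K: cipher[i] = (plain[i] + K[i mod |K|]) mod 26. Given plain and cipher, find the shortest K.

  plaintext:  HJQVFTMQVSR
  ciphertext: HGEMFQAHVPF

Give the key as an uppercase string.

AXOR

  i= 0: H-H =  0 → A
  i= 1: G-J = 23 → X
  i= 2: E-Q = 14 → O
  i= 3: M-V = 17 → R
  i= 4: F-F =  0 → A
  i= 5: Q-T = 23 → X
  i= 6: A-M = 14 → O
  i= 7: H-Q = 17 → R
  i= 8: V-V =  0 → A
  i= 9: P-S = 23 → X
  i=10: F-R = 14 → O
  shifts repeat with period 4: AXOR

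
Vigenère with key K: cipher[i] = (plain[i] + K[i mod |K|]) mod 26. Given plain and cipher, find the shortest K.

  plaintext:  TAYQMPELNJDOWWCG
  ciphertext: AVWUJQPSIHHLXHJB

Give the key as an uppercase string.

HVYEXBL

  i= 0: A-T =  7 → H
  i= 1: V-A = 21 → V
  i= 2: W-Y = 24 → Y
  i= 3: U-Q =  4 → E
  i= 4: J-M = 23 → X
  i= 5: Q-P =  1 → B
  i= 6: P-E = 11 → L
  i= 7: S-L =  7 → H
  i= 8: I-N = 21 → V
  i= 9: H-J = 24 → Y
  i=10: H-D =  4 → E
  i=11: L-O = 23 → X
  i=12: X-W =  1 → B
  i=13: H-W = 11 → L
  i=14: J-C =  7 → H
  i=15: B-G = 21 → V
  shifts repeat with period 7: HVYEXBL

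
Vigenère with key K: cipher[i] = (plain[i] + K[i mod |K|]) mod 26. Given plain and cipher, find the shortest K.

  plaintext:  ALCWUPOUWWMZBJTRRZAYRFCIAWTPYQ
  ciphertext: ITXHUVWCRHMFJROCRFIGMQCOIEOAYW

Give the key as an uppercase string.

  i= 0: I-A =  8 → I
  i= 1: T-L =  8 → I
  i= 2: X-C = 21 → V
  i= 3: H-W = 11 → L
  i= 4: U-U =  0 → A
  i= 5: V-P =  6 → G
  i= 6: W-O =  8 → I
  i= 7: C-U =  8 → I
  i= 8: R-W = 21 → V
  i= 9: H-W = 11 → L
  i=10: M-M =  0 → A
  i=11: F-Z =  6 → G
  i=12: J-B =  8 → I
  i=13: R-J =  8 → I
  i=14: O-T = 21 → V
  i=15: C-R = 11 → L
  i=16: R-R =  0 → A
  i=17: F-Z =  6 → G
  i=18: I-A =  8 → I
  i=19: G-Y =  8 → I
  i=20: M-R = 21 → V
  i=21: Q-F = 11 → L
  i=22: C-C =  0 → A
  i=23: O-I =  6 → G
  i=24: I-A =  8 → I
  i=25: E-W =  8 → I
  i=26: O-T = 21 → V
  i=27: A-P = 11 → L
  i=28: Y-Y =  0 → A
  i=29: W-Q =  6 → G
  shifts repeat with period 6: IIVLAG

IIVLAG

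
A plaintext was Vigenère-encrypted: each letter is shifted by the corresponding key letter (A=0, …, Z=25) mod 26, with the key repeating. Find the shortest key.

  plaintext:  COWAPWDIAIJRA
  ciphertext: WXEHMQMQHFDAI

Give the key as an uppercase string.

  i= 0: W-C = 20 → U
  i= 1: X-O =  9 → J
  i= 2: E-W =  8 → I
  i= 3: H-A =  7 → H
  i= 4: M-P = 23 → X
  i= 5: Q-W = 20 → U
  i= 6: M-D =  9 → J
  i= 7: Q-I =  8 → I
  i= 8: H-A =  7 → H
  i= 9: F-I = 23 → X
  i=10: D-J = 20 → U
  i=11: A-R =  9 → J
  i=12: I-A =  8 → I
  shifts repeat with period 5: UJIHX

UJIHX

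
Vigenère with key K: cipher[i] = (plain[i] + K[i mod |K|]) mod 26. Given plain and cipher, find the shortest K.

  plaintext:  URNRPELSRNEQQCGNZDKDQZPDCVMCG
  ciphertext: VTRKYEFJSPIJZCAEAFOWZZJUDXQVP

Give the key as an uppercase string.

  i= 0: V-U =  1 → B
  i= 1: T-R =  2 → C
  i= 2: R-N =  4 → E
  i= 3: K-R = 19 → T
  i= 4: Y-P =  9 → J
  i= 5: E-E =  0 → A
  i= 6: F-L = 20 → U
  i= 7: J-S = 17 → R
  i= 8: S-R =  1 → B
  i= 9: P-N =  2 → C
  i=10: I-E =  4 → E
  i=11: J-Q = 19 → T
  i=12: Z-Q =  9 → J
  i=13: C-C =  0 → A
  i=14: A-G = 20 → U
  i=15: E-N = 17 → R
  i=16: A-Z =  1 → B
  i=17: F-D =  2 → C
  i=18: O-K =  4 → E
  i=19: W-D = 19 → T
  i=20: Z-Q =  9 → J
  i=21: Z-Z =  0 → A
  i=22: J-P = 20 → U
  i=23: U-D = 17 → R
  i=24: D-C =  1 → B
  i=25: X-V =  2 → C
  i=26: Q-M =  4 → E
  i=27: V-C = 19 → T
  i=28: P-G =  9 → J
  shifts repeat with period 8: BCETJAUR

BCETJAUR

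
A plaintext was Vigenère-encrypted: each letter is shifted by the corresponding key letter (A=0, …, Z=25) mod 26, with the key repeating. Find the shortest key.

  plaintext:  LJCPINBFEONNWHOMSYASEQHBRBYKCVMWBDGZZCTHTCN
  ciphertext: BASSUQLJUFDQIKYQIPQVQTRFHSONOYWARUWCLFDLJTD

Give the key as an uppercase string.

  i= 0: B-L = 16 → Q
  i= 1: A-J = 17 → R
  i= 2: S-C = 16 → Q
  i= 3: S-P =  3 → D
  i= 4: U-I = 12 → M
  i= 5: Q-N =  3 → D
  i= 6: L-B = 10 → K
  i= 7: J-F =  4 → E
  i= 8: U-E = 16 → Q
  i= 9: F-O = 17 → R
  i=10: D-N = 16 → Q
  i=11: Q-N =  3 → D
  i=12: I-W = 12 → M
  i=13: K-H =  3 → D
  i=14: Y-O = 10 → K
  i=15: Q-M =  4 → E
  i=16: I-S = 16 → Q
  i=17: P-Y = 17 → R
  i=18: Q-A = 16 → Q
  i=19: V-S =  3 → D
  i=20: Q-E = 12 → M
  i=21: T-Q =  3 → D
  i=22: R-H = 10 → K
  i=23: F-B =  4 → E
  i=24: H-R = 16 → Q
  i=25: S-B = 17 → R
  i=26: O-Y = 16 → Q
  i=27: N-K =  3 → D
  i=28: O-C = 12 → M
  i=29: Y-V =  3 → D
  i=30: W-M = 10 → K
  i=31: A-W =  4 → E
  i=32: R-B = 16 → Q
  i=33: U-D = 17 → R
  i=34: W-G = 16 → Q
  i=35: C-Z =  3 → D
  i=36: L-Z = 12 → M
  i=37: F-C =  3 → D
  i=38: D-T = 10 → K
  i=39: L-H =  4 → E
  i=40: J-T = 16 → Q
  i=41: T-C = 17 → R
  i=42: D-N = 16 → Q
  shifts repeat with period 8: QRQDMDKE

QRQDMDKE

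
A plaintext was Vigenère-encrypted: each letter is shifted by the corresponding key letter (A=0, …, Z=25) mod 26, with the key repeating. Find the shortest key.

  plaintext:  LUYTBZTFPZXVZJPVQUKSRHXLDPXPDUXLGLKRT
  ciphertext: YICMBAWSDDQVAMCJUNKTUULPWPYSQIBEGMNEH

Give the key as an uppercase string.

  i= 0: Y-L = 13 → N
  i= 1: I-U = 14 → O
  i= 2: C-Y =  4 → E
  i= 3: M-T = 19 → T
  i= 4: B-B =  0 → A
  i= 5: A-Z =  1 → B
  i= 6: W-T =  3 → D
  i= 7: S-F = 13 → N
  i= 8: D-P = 14 → O
  i= 9: D-Z =  4 → E
  i=10: Q-X = 19 → T
  i=11: V-V =  0 → A
  i=12: A-Z =  1 → B
  i=13: M-J =  3 → D
  i=14: C-P = 13 → N
  i=15: J-V = 14 → O
  i=16: U-Q =  4 → E
  i=17: N-U = 19 → T
  i=18: K-K =  0 → A
  i=19: T-S =  1 → B
  i=20: U-R =  3 → D
  i=21: U-H = 13 → N
  i=22: L-X = 14 → O
  i=23: P-L =  4 → E
  i=24: W-D = 19 → T
  i=25: P-P =  0 → A
  i=26: Y-X =  1 → B
  i=27: S-P =  3 → D
  i=28: Q-D = 13 → N
  i=29: I-U = 14 → O
  i=30: B-X =  4 → E
  i=31: E-L = 19 → T
  i=32: G-G =  0 → A
  i=33: M-L =  1 → B
  i=34: N-K =  3 → D
  i=35: E-R = 13 → N
  i=36: H-T = 14 → O
  shifts repeat with period 7: NOETABD

NOETABD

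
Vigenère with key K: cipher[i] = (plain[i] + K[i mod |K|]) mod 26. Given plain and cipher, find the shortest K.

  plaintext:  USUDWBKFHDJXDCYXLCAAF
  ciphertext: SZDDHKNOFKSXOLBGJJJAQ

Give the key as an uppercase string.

  i= 0: S-U = 24 → Y
  i= 1: Z-S =  7 → H
  i= 2: D-U =  9 → J
  i= 3: D-D =  0 → A
  i= 4: H-W = 11 → L
  i= 5: K-B =  9 → J
  i= 6: N-K =  3 → D
  i= 7: O-F =  9 → J
  i= 8: F-H = 24 → Y
  i= 9: K-D =  7 → H
  i=10: S-J =  9 → J
  i=11: X-X =  0 → A
  i=12: O-D = 11 → L
  i=13: L-C =  9 → J
  i=14: B-Y =  3 → D
  i=15: G-X =  9 → J
  i=16: J-L = 24 → Y
  i=17: J-C =  7 → H
  i=18: J-A =  9 → J
  i=19: A-A =  0 → A
  i=20: Q-F = 11 → L
  shifts repeat with period 8: YHJALJDJ

YHJALJDJ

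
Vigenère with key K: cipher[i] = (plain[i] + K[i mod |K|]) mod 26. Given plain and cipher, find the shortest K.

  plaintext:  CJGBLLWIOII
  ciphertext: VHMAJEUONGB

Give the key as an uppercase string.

TYGZY

  i= 0: V-C = 19 → T
  i= 1: H-J = 24 → Y
  i= 2: M-G =  6 → G
  i= 3: A-B = 25 → Z
  i= 4: J-L = 24 → Y
  i= 5: E-L = 19 → T
  i= 6: U-W = 24 → Y
  i= 7: O-I =  6 → G
  i= 8: N-O = 25 → Z
  i= 9: G-I = 24 → Y
  i=10: B-I = 19 → T
  shifts repeat with period 5: TYGZY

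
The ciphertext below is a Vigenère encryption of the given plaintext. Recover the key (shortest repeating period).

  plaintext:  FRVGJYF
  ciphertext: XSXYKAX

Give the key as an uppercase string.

  i= 0: X-F = 18 → S
  i= 1: S-R =  1 → B
  i= 2: X-V =  2 → C
  i= 3: Y-G = 18 → S
  i= 4: K-J =  1 → B
  i= 5: A-Y =  2 → C
  i= 6: X-F = 18 → S
  shifts repeat with period 3: SBC

SBC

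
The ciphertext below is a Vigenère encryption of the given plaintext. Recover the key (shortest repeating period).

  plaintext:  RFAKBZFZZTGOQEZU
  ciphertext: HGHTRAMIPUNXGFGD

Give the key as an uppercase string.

  i= 0: H-R = 16 → Q
  i= 1: G-F =  1 → B
  i= 2: H-A =  7 → H
  i= 3: T-K =  9 → J
  i= 4: R-B = 16 → Q
  i= 5: A-Z =  1 → B
  i= 6: M-F =  7 → H
  i= 7: I-Z =  9 → J
  i= 8: P-Z = 16 → Q
  i= 9: U-T =  1 → B
  i=10: N-G =  7 → H
  i=11: X-O =  9 → J
  i=12: G-Q = 16 → Q
  i=13: F-E =  1 → B
  i=14: G-Z =  7 → H
  i=15: D-U =  9 → J
  shifts repeat with period 4: QBHJ

QBHJ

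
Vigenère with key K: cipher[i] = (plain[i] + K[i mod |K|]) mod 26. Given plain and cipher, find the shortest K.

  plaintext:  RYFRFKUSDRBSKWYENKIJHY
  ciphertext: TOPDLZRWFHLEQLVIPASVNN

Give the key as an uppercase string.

CQKMGPXE

  i= 0: T-R =  2 → C
  i= 1: O-Y = 16 → Q
  i= 2: P-F = 10 → K
  i= 3: D-R = 12 → M
  i= 4: L-F =  6 → G
  i= 5: Z-K = 15 → P
  i= 6: R-U = 23 → X
  i= 7: W-S =  4 → E
  i= 8: F-D =  2 → C
  i= 9: H-R = 16 → Q
  i=10: L-B = 10 → K
  i=11: E-S = 12 → M
  i=12: Q-K =  6 → G
  i=13: L-W = 15 → P
  i=14: V-Y = 23 → X
  i=15: I-E =  4 → E
  i=16: P-N =  2 → C
  i=17: A-K = 16 → Q
  i=18: S-I = 10 → K
  i=19: V-J = 12 → M
  i=20: N-H =  6 → G
  i=21: N-Y = 15 → P
  shifts repeat with period 8: CQKMGPXE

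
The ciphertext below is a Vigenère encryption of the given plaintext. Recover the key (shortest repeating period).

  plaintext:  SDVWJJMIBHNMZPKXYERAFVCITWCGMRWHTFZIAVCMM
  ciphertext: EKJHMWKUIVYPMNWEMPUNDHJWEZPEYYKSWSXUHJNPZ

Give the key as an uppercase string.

MHOLDNY

  i= 0: E-S = 12 → M
  i= 1: K-D =  7 → H
  i= 2: J-V = 14 → O
  i= 3: H-W = 11 → L
  i= 4: M-J =  3 → D
  i= 5: W-J = 13 → N
  i= 6: K-M = 24 → Y
  i= 7: U-I = 12 → M
  i= 8: I-B =  7 → H
  i= 9: V-H = 14 → O
  i=10: Y-N = 11 → L
  i=11: P-M =  3 → D
  i=12: M-Z = 13 → N
  i=13: N-P = 24 → Y
  i=14: W-K = 12 → M
  i=15: E-X =  7 → H
  i=16: M-Y = 14 → O
  i=17: P-E = 11 → L
  i=18: U-R =  3 → D
  i=19: N-A = 13 → N
  i=20: D-F = 24 → Y
  i=21: H-V = 12 → M
  i=22: J-C =  7 → H
  i=23: W-I = 14 → O
  i=24: E-T = 11 → L
  i=25: Z-W =  3 → D
  i=26: P-C = 13 → N
  i=27: E-G = 24 → Y
  i=28: Y-M = 12 → M
  i=29: Y-R =  7 → H
  i=30: K-W = 14 → O
  i=31: S-H = 11 → L
  i=32: W-T =  3 → D
  i=33: S-F = 13 → N
  i=34: X-Z = 24 → Y
  i=35: U-I = 12 → M
  i=36: H-A =  7 → H
  i=37: J-V = 14 → O
  i=38: N-C = 11 → L
  i=39: P-M =  3 → D
  i=40: Z-M = 13 → N
  shifts repeat with period 7: MHOLDNY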